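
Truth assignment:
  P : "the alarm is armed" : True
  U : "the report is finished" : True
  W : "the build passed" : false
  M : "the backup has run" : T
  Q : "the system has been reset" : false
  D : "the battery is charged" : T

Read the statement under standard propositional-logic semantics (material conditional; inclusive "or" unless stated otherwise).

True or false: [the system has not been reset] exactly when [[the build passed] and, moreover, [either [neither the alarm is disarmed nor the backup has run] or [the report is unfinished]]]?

The statement is false.

Formalization: ¬Q ↔ (W ∧ ((¬P ↓ M) ∨ ¬U))

¬Q = ¬F = T
¬P = ¬T = F
¬P ↓ M = F ↓ T = F
¬U = ¬T = F
(¬P ↓ M) ∨ ¬U = F ∨ F = F
W ∧ ((¬P ↓ M) ∨ ¬U) = F ∧ F = F
¬Q ↔ (W ∧ ((¬P ↓ M) ∨ ¬U)) = T ↔ F = F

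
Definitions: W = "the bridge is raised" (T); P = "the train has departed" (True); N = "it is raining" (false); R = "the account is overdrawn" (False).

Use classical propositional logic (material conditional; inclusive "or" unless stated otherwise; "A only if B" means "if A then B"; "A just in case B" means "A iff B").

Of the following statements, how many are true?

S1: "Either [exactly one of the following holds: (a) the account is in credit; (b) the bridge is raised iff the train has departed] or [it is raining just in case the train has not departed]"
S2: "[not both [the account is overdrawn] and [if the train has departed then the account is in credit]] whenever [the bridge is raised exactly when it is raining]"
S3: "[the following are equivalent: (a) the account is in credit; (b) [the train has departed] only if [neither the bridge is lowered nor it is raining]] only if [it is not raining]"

S1: Formalization: (not R xor (W iff P)) or (N iff not P)

not R = not False = True
W iff P = True iff True = True
not R xor (W iff P) = True xor True = False
not P = not True = False
N iff not P = False iff False = True
(not R xor (W iff P)) or (N iff not P) = False or True = True
Thus S1 is true.

S2: Parsed as (W iff N) -> (R nand (P -> not R))

W iff N = True iff False = False
not R = not False = True
P -> not R = True -> True = True
R nand (P -> not R) = False nand True = True
(W iff N) -> (R nand (P -> not R)) = False -> True = True
So S2 is true.

S3: This is (not R iff (P -> (not W nor N))) -> not N.

not R = not False = True
not W = not True = False
not W nor N = False nor False = True
P -> (not W nor N) = True -> True = True
not R iff (P -> (not W nor N)) = True iff True = True
not N = not False = True
(not R iff (P -> (not W nor N))) -> not N = True -> True = True
Thus S3 is true.

True statements: 3 (S1, S2, S3).

3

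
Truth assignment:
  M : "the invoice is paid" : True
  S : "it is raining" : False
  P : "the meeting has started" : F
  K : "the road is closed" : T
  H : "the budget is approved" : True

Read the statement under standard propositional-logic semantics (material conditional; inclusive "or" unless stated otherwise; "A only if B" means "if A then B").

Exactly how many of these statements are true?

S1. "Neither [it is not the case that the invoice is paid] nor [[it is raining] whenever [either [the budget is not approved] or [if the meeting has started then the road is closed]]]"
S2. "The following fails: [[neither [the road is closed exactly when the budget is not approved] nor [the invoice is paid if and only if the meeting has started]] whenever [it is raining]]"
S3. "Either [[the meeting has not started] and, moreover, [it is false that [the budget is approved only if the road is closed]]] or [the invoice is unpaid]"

S1: This is not M nor ((not H or (P -> K)) -> S).

not M = not True = False
not H = not True = False
P -> K = False -> True = True
not H or (P -> K) = False or True = True
(not H or (P -> K)) -> S = True -> False = False
not M nor ((not H or (P -> K)) -> S) = False nor False = True
Hence S1 is true.

S2: Parsed as not (S -> ((K iff not H) nor (M iff P)))

not H = not True = False
K iff not H = True iff False = False
M iff P = True iff False = False
(K iff not H) nor (M iff P) = False nor False = True
S -> ((K iff not H) nor (M iff P)) = False -> True = True
not (S -> ((K iff not H) nor (M iff P))) = not True = False
Thus S2 is false.

S3: Formalization: (not P and not (H -> K)) or not M

not P = not False = True
H -> K = True -> True = True
not (H -> K) = not True = False
not P and not (H -> K) = True and False = False
not M = not True = False
(not P and not (H -> K)) or not M = False or False = False
Hence S3 is false.

True statements: 1.

1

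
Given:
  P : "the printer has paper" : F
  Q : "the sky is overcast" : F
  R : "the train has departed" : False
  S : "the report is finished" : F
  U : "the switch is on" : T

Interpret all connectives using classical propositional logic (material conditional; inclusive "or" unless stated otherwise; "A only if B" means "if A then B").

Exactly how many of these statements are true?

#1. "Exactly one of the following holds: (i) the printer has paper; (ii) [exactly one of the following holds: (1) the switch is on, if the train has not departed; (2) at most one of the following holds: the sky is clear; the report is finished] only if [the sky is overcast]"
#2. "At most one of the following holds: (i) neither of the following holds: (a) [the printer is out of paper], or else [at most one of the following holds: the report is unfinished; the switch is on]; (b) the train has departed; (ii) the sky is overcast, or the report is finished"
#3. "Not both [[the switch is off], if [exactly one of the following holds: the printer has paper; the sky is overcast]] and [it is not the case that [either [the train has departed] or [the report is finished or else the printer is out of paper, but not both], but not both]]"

3

#1: Parsed as P xor (((~R -> U) xor (~Q nand S)) -> Q)

~R = ~F = T
~R -> U = T -> T = T
~Q = ~F = T
~Q nand S = T nand F = T
(~R -> U) xor (~Q nand S) = T xor T = F
((~R -> U) xor (~Q nand S)) -> Q = F -> F = T
P xor (((~R -> U) xor (~Q nand S)) -> Q) = F xor T = T
Hence #1 is true.

#2: Parsed as ((~P | (~S nand U)) nor R) nand (Q | S)

~P = ~F = T
~S = ~F = T
~S nand U = T nand T = F
~P | (~S nand U) = T | F = T
(~P | (~S nand U)) nor R = T nor F = F
Q | S = F | F = F
((~P | (~S nand U)) nor R) nand (Q | S) = F nand F = T
Thus #2 is true.

#3: Parsed as ((P xor Q) -> ~U) nand ~(R xor (S xor ~P))

P xor Q = F xor F = F
~U = ~T = F
(P xor Q) -> ~U = F -> F = T
~P = ~F = T
S xor ~P = F xor T = T
R xor (S xor ~P) = F xor T = T
~(R xor (S xor ~P)) = ~T = F
((P xor Q) -> ~U) nand ~(R xor (S xor ~P)) = T nand F = T
So #3 is true.

Count: 3.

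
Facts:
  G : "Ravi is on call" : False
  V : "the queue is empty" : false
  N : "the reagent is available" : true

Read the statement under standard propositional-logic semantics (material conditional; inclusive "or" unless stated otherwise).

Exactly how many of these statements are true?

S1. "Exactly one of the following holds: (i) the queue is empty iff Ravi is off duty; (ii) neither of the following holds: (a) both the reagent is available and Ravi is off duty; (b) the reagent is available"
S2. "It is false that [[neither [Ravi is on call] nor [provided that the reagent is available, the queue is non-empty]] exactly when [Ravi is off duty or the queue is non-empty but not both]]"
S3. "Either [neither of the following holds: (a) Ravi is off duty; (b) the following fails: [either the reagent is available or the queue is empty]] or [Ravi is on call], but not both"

S1: Formalization: (V ↔ ¬G) ⊕ ((N ∧ ¬G) ↓ N)

¬G = ¬F = T
V ↔ ¬G = F ↔ T = F
¬G = ¬F = T
N ∧ ¬G = T ∧ T = T
(N ∧ ¬G) ↓ N = T ↓ T = F
(V ↔ ¬G) ⊕ ((N ∧ ¬G) ↓ N) = F ⊕ F = F
Thus S1 is false.

S2: In symbols: ¬((G ↓ (N → ¬V)) ↔ (¬G ⊕ ¬V))

¬V = ¬F = T
N → ¬V = T → T = T
G ↓ (N → ¬V) = F ↓ T = F
¬G = ¬F = T
¬V = ¬F = T
¬G ⊕ ¬V = T ⊕ T = F
(G ↓ (N → ¬V)) ↔ (¬G ⊕ ¬V) = F ↔ F = T
¬((G ↓ (N → ¬V)) ↔ (¬G ⊕ ¬V)) = ¬T = F
Hence S2 is false.

S3: Formalization: (¬G ↓ ¬(N ∨ V)) ⊕ G

¬G = ¬F = T
N ∨ V = T ∨ F = T
¬(N ∨ V) = ¬T = F
¬G ↓ ¬(N ∨ V) = T ↓ F = F
(¬G ↓ ¬(N ∨ V)) ⊕ G = F ⊕ F = F
Hence S3 is false.

0 of the 3 statements are true (none).

0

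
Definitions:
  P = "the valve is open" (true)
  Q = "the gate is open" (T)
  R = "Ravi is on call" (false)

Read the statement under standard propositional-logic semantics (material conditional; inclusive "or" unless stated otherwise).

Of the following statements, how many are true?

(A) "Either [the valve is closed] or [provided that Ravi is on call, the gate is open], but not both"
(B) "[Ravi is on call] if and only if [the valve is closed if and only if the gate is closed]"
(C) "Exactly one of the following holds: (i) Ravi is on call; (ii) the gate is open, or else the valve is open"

(A): Formalization: ~P xor (R -> Q)

~P = ~T = F
R -> Q = F -> T = T
~P xor (R -> Q) = F xor T = T
Thus (A) is true.

(B): Formalization: R <-> (~P <-> ~Q)

~P = ~T = F
~Q = ~T = F
~P <-> ~Q = F <-> F = T
R <-> (~P <-> ~Q) = F <-> T = F
So (B) is false.

(C): Formalization: R xor (Q | P)

Q | P = T | T = T
R xor (Q | P) = F xor T = T
Thus (C) is true.

True statements: 2.

2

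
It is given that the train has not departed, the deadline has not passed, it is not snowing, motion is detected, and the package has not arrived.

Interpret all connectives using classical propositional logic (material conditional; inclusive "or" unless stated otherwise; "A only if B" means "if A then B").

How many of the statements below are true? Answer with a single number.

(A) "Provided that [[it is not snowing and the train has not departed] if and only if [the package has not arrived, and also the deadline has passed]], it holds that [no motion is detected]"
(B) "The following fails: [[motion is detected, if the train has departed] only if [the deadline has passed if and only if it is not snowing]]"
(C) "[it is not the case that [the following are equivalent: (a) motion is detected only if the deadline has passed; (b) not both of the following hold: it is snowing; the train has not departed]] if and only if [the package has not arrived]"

3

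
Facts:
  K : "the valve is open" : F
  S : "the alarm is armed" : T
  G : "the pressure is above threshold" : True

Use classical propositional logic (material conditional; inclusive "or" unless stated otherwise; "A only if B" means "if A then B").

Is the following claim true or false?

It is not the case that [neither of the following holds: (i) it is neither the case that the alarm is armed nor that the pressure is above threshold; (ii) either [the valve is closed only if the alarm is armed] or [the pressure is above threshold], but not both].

False.

Parsed as ~((S nor G) nor ((~K -> S) xor G))

S nor G = T nor T = F
~K = ~F = T
~K -> S = T -> T = T
(~K -> S) xor G = T xor T = F
(S nor G) nor ((~K -> S) xor G) = F nor F = T
~((S nor G) nor ((~K -> S) xor G)) = ~T = F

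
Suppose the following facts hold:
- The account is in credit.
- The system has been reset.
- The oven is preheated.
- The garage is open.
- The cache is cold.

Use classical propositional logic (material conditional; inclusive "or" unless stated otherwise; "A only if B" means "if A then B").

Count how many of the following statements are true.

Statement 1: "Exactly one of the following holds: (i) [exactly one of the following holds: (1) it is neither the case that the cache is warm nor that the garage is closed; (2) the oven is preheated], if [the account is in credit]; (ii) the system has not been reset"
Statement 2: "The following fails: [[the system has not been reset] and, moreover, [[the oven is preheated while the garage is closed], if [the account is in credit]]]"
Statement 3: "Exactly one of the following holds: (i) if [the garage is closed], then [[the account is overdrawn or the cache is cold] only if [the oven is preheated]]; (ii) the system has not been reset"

Let M = "the account is overdrawn" (F), N = "the cache is warm" (F), L = "the garage is closed" (F), W = "the oven is preheated" (T), Q = "the system has been reset" (T).

Statement 1: In symbols: (¬M → ((N ↓ L) ⊕ W)) ⊕ ¬Q

¬M = ¬F = T
N ↓ L = F ↓ F = T
(N ↓ L) ⊕ W = T ⊕ T = F
¬M → ((N ↓ L) ⊕ W) = T → F = F
¬Q = ¬T = F
(¬M → ((N ↓ L) ⊕ W)) ⊕ ¬Q = F ⊕ F = F
Hence Statement 1 is false.

Statement 2: In symbols: ¬(¬Q ∧ (¬M → (W ∧ L)))

¬Q = ¬T = F
¬M = ¬F = T
W ∧ L = T ∧ F = F
¬M → (W ∧ L) = T → F = F
¬Q ∧ (¬M → (W ∧ L)) = F ∧ F = F
¬(¬Q ∧ (¬M → (W ∧ L))) = ¬F = T
Thus Statement 2 is true.

Statement 3: Parsed as (L → ((M ∨ ¬N) → W)) ⊕ ¬Q

¬N = ¬F = T
M ∨ ¬N = F ∨ T = T
(M ∨ ¬N) → W = T → T = T
L → ((M ∨ ¬N) → W) = F → T = T
¬Q = ¬T = F
(L → ((M ∨ ¬N) → W)) ⊕ ¬Q = T ⊕ F = T
So Statement 3 is true.

2 of the 3 statements are true.

2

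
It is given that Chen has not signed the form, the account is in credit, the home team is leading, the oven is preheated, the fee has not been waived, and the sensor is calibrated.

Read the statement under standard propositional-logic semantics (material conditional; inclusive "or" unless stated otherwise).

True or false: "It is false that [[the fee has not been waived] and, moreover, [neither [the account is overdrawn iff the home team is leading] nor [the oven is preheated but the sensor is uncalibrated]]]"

Let U = "the fee has been waived" (False), Q = "the account is overdrawn" (False), R = "the home team is leading" (True), S = "the oven is preheated" (True), V = "the sensor is calibrated" (True).
In symbols: not (not U and ((Q iff R) nor (S and not V)))

not U = not False = True
Q iff R = False iff True = False
not V = not True = False
S and not V = True and False = False
(Q iff R) nor (S and not V) = False nor False = True
not U and ((Q iff R) nor (S and not V)) = True and True = True
not (not U and ((Q iff R) nor (S and not V))) = not True = False

The statement is false.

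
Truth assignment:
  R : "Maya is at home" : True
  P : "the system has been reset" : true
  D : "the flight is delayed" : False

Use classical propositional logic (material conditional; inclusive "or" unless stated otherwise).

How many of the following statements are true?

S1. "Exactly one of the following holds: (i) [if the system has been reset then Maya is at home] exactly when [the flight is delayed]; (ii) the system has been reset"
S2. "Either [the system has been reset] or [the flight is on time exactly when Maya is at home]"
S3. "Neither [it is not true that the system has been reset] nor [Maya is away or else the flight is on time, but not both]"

2

S1: In symbols: ((P → R) ↔ D) ⊕ P

P → R = T → T = T
(P → R) ↔ D = T ↔ F = F
((P → R) ↔ D) ⊕ P = F ⊕ T = T
Thus S1 is true.

S2: Formalization: P ∨ (¬D ↔ R)

¬D = ¬F = T
¬D ↔ R = T ↔ T = T
P ∨ (¬D ↔ R) = T ∨ T = T
So S2 is true.

S3: In symbols: ¬P ↓ (¬R ⊕ ¬D)

¬P = ¬T = F
¬R = ¬T = F
¬D = ¬F = T
¬R ⊕ ¬D = F ⊕ T = T
¬P ↓ (¬R ⊕ ¬D) = F ↓ T = F
Hence S3 is false.

True statements: 2 (S1, S2).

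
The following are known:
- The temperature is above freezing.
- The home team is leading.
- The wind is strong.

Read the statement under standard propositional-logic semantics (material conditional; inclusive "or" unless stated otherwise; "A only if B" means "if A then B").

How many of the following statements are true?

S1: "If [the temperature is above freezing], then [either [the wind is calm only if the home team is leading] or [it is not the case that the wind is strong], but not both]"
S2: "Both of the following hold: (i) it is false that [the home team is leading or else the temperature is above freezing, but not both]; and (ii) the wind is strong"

2

Let H = "the temperature is below freezing" (F), L = "the wind is strong" (T), G = "the home team is leading" (T).

S1: In symbols: ~H -> ((~L -> G) xor ~L)

~H = ~F = T
~L = ~T = F
~L -> G = F -> T = T
~L = ~T = F
(~L -> G) xor ~L = T xor F = T
~H -> ((~L -> G) xor ~L) = T -> T = T
Thus S1 is true.

S2: Formalization: ~(G xor ~H) & L

~H = ~F = T
G xor ~H = T xor T = F
~(G xor ~H) = ~F = T
~(G xor ~H) & L = T & T = T
Hence S2 is true.

Count: 2.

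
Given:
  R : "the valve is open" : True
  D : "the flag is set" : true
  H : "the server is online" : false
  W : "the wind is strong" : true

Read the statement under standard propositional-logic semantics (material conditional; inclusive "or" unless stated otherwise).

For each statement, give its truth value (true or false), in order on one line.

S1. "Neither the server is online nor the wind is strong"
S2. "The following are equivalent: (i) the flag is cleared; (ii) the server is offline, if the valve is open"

S1 false, S2 false

S1: Parsed as H nor W

H nor W = F nor T = F
So S1 is false.

S2: In symbols: ~D <-> (R -> ~H)

~D = ~T = F
~H = ~F = T
R -> ~H = T -> T = T
~D <-> (R -> ~H) = F <-> T = F
Hence S2 is false.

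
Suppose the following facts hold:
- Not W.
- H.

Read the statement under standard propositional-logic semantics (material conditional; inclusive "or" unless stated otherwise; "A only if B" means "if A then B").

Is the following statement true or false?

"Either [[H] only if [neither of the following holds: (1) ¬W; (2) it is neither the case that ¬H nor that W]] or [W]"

False.

Parsed as (H → (¬W ↓ (¬H ↓ W))) ∨ W

¬W = ¬F = T
¬H = ¬T = F
¬H ↓ W = F ↓ F = T
¬W ↓ (¬H ↓ W) = T ↓ T = F
H → (¬W ↓ (¬H ↓ W)) = T → F = F
(H → (¬W ↓ (¬H ↓ W))) ∨ W = F ∨ F = F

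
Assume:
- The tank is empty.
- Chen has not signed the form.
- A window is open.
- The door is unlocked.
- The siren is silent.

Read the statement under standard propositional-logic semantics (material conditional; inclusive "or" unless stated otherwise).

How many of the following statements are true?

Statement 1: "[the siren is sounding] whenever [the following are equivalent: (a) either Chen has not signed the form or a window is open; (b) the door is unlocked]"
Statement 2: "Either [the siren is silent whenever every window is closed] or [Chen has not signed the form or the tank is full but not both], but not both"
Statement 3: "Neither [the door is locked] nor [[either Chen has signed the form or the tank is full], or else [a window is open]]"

0

Let Q = "Chen has signed the form" (False), R = "a window is open" (True), S = "the door is locked" (False), U = "the siren is sounding" (False), P = "the tank is full" (False).

Statement 1: In symbols: ((not Q or R) iff not S) -> U

not Q = not False = True
not Q or R = True or True = True
not S = not False = True
(not Q or R) iff not S = True iff True = True
((not Q or R) iff not S) -> U = True -> False = False
Thus Statement 1 is false.

Statement 2: Parsed as (not R -> not U) xor (not Q xor P)

not R = not True = False
not U = not False = True
not R -> not U = False -> True = True
not Q = not False = True
not Q xor P = True xor False = True
(not R -> not U) xor (not Q xor P) = True xor True = False
So Statement 2 is false.

Statement 3: This is S nor ((Q or P) or R).

Q or P = False or False = False
(Q or P) or R = False or True = True
S nor ((Q or P) or R) = False nor True = False
So Statement 3 is false.

Count: 0.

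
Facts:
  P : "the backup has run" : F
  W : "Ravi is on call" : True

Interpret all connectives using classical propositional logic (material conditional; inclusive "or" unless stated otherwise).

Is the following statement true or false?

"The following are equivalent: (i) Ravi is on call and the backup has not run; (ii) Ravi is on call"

True

Formalization: (W ∧ ¬P) ↔ W

¬P = ¬F = T
W ∧ ¬P = T ∧ T = T
(W ∧ ¬P) ↔ W = T ↔ T = T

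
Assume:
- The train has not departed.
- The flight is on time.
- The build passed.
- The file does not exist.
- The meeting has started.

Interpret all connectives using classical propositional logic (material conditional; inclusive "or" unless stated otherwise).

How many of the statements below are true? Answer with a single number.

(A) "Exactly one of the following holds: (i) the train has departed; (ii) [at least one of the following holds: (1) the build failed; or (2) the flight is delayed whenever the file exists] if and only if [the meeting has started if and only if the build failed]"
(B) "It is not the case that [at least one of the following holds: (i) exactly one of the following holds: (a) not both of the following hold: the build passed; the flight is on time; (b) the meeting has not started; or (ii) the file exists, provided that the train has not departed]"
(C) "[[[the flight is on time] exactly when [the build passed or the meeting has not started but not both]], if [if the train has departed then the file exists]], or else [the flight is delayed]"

2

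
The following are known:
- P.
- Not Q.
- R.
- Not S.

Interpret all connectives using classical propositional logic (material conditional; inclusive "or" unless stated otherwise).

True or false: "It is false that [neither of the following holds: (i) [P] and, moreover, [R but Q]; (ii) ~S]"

true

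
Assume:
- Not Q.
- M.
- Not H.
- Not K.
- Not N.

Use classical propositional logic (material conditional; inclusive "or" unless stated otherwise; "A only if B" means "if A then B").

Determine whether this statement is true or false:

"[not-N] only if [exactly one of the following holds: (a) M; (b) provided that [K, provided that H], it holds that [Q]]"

In symbols: not N -> (M xor ((H -> K) -> Q))

not N = not False = True
H -> K = False -> False = True
(H -> K) -> Q = True -> False = False
M xor ((H -> K) -> Q) = True xor False = True
not N -> (M xor ((H -> K) -> Q)) = True -> True = True

true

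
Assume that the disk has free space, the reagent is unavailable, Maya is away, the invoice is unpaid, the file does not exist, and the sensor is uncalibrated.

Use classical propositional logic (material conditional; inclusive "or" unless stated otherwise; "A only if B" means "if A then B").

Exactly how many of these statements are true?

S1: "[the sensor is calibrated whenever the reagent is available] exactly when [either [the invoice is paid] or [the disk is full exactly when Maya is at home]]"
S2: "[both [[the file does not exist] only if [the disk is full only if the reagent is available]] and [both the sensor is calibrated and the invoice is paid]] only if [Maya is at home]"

Let N = "the reagent is available" (F), D = "the sensor is calibrated" (F), P = "the invoice is paid" (F), W = "the disk is full" (F), L = "Maya is at home" (F), R = "the file exists" (F).

S1: Parsed as (N -> D) <-> (P | (W <-> L))

N -> D = F -> F = T
W <-> L = F <-> F = T
P | (W <-> L) = F | T = T
(N -> D) <-> (P | (W <-> L)) = T <-> T = T
So S1 is true.

S2: This is ((~R -> (W -> N)) & (D & P)) -> L.

~R = ~F = T
W -> N = F -> F = T
~R -> (W -> N) = T -> T = T
D & P = F & F = F
(~R -> (W -> N)) & (D & P) = T & F = F
((~R -> (W -> N)) & (D & P)) -> L = F -> F = T
Thus S2 is true.

True statements: 2 (S1, S2).

2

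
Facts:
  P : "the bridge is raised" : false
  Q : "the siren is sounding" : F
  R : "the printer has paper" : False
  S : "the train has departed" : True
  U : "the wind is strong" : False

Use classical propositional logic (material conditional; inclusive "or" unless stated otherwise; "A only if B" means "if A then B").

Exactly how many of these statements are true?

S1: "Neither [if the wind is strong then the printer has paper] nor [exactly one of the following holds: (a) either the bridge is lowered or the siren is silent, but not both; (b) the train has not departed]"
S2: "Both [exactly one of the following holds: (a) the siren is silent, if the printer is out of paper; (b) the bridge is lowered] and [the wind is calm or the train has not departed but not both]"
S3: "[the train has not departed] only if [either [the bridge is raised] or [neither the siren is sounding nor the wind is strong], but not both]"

1

S1: Parsed as (U → R) ↓ ((¬P ⊕ ¬Q) ⊕ ¬S)

U → R = F → F = T
¬P = ¬F = T
¬Q = ¬F = T
¬P ⊕ ¬Q = T ⊕ T = F
¬S = ¬T = F
(¬P ⊕ ¬Q) ⊕ ¬S = F ⊕ F = F
(U → R) ↓ ((¬P ⊕ ¬Q) ⊕ ¬S) = T ↓ F = F
Thus S1 is false.

S2: Parsed as ((¬R → ¬Q) ⊕ ¬P) ∧ (¬U ⊕ ¬S)

¬R = ¬F = T
¬Q = ¬F = T
¬R → ¬Q = T → T = T
¬P = ¬F = T
(¬R → ¬Q) ⊕ ¬P = T ⊕ T = F
¬U = ¬F = T
¬S = ¬T = F
¬U ⊕ ¬S = T ⊕ F = T
((¬R → ¬Q) ⊕ ¬P) ∧ (¬U ⊕ ¬S) = F ∧ T = F
Hence S2 is false.

S3: This is ¬S → (P ⊕ (Q ↓ U)).

¬S = ¬T = F
Q ↓ U = F ↓ F = T
P ⊕ (Q ↓ U) = F ⊕ T = T
¬S → (P ⊕ (Q ↓ U)) = F → T = T
Hence S3 is true.

True statements: 1.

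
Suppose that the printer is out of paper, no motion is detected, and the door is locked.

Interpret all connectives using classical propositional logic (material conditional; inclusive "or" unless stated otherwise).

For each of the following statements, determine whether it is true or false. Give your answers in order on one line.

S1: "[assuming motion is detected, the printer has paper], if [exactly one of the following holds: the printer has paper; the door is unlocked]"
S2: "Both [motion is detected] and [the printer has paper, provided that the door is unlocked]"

S1 True; S2 False

Let P = "the printer has paper" (False), R = "the door is locked" (True), Q = "motion is detected" (False).

S1: This is (P xor not R) -> (Q -> P).

not R = not True = False
P xor not R = False xor False = False
Q -> P = False -> False = True
(P xor not R) -> (Q -> P) = False -> True = True
Hence S1 is true.

S2: Parsed as Q and (not R -> P)

not R = not True = False
not R -> P = False -> False = True
Q and (not R -> P) = False and True = False
Thus S2 is false.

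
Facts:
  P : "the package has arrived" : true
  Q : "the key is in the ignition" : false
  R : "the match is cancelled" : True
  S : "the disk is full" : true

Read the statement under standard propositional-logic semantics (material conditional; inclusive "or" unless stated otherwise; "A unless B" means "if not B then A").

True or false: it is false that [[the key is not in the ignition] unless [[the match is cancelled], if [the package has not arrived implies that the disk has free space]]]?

Values: Q=F, P=T, S=T, R=T.
This is ~(~Q | ((~P -> ~S) -> R)).

~Q = ~F = T
~P = ~T = F
~S = ~T = F
~P -> ~S = F -> F = T
(~P -> ~S) -> R = T -> T = T
~Q | ((~P -> ~S) -> R) = T | T = T
~(~Q | ((~P -> ~S) -> R)) = ~T = F

The statement is false.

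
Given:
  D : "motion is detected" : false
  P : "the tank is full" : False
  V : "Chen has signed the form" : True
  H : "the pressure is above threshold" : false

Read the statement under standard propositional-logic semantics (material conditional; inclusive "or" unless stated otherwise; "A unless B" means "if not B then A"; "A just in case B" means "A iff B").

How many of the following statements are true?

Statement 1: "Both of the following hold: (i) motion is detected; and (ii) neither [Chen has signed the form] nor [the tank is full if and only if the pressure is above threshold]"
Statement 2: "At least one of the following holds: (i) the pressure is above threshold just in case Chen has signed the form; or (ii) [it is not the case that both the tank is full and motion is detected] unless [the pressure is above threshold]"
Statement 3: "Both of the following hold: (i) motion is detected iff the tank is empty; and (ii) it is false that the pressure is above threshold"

1

Statement 1: Formalization: D ∧ (V ↓ (P ↔ H))

P ↔ H = F ↔ F = T
V ↓ (P ↔ H) = T ↓ T = F
D ∧ (V ↓ (P ↔ H)) = F ∧ F = F
Thus Statement 1 is false.

Statement 2: Formalization: (H ↔ V) ∨ ((P ↑ D) ∨ H)

H ↔ V = F ↔ T = F
P ↑ D = F ↑ F = T
(P ↑ D) ∨ H = T ∨ F = T
(H ↔ V) ∨ ((P ↑ D) ∨ H) = F ∨ T = T
So Statement 2 is true.

Statement 3: In symbols: (D ↔ ¬P) ∧ ¬H

¬P = ¬F = T
D ↔ ¬P = F ↔ T = F
¬H = ¬F = T
(D ↔ ¬P) ∧ ¬H = F ∧ T = F
So Statement 3 is false.

1 of the 3 statements is true (Statement 2).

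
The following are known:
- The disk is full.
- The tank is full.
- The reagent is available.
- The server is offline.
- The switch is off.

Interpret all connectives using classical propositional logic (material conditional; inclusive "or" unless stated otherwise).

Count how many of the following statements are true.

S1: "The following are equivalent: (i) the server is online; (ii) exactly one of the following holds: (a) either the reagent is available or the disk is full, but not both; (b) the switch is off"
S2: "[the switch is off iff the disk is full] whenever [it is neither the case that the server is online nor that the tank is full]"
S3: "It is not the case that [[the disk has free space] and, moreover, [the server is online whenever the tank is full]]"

Let Q = "the server is online" (F), W = "the reagent is available" (T), S = "the disk is full" (T), R = "the switch is on" (F), L = "the tank is full" (T).

S1: In symbols: Q ↔ ((W ⊕ S) ⊕ ¬R)

W ⊕ S = T ⊕ T = F
¬R = ¬F = T
(W ⊕ S) ⊕ ¬R = F ⊕ T = T
Q ↔ ((W ⊕ S) ⊕ ¬R) = F ↔ T = F
Thus S1 is false.

S2: In symbols: (Q ↓ L) → (¬R ↔ S)

Q ↓ L = F ↓ T = F
¬R = ¬F = T
¬R ↔ S = T ↔ T = T
(Q ↓ L) → (¬R ↔ S) = F → T = T
Thus S2 is true.

S3: Formalization: ¬(¬S ∧ (L → Q))

¬S = ¬T = F
L → Q = T → F = F
¬S ∧ (L → Q) = F ∧ F = F
¬(¬S ∧ (L → Q)) = ¬F = T
So S3 is true.

Count: 2.

2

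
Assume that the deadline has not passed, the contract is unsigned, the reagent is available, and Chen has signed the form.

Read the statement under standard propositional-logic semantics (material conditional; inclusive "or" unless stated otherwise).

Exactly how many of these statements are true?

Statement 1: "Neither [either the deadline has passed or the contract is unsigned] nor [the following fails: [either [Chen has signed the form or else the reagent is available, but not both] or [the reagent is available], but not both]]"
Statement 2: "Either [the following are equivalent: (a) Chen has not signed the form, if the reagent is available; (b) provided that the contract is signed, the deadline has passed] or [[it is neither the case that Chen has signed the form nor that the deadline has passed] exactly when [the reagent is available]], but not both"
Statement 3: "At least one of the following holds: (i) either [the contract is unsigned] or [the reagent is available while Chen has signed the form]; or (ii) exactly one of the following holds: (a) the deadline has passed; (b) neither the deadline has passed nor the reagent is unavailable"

Let P = "the deadline has passed" (F), Q = "the contract is signed" (F), S = "Chen has signed the form" (T), R = "the reagent is available" (T).

Statement 1: In symbols: (P ∨ ¬Q) ↓ ¬((S ⊕ R) ⊕ R)

¬Q = ¬F = T
P ∨ ¬Q = F ∨ T = T
S ⊕ R = T ⊕ T = F
(S ⊕ R) ⊕ R = F ⊕ T = T
¬((S ⊕ R) ⊕ R) = ¬T = F
(P ∨ ¬Q) ↓ ¬((S ⊕ R) ⊕ R) = T ↓ F = F
Thus Statement 1 is false.

Statement 2: Parsed as ((R → ¬S) ↔ (Q → P)) ⊕ ((S ↓ P) ↔ R)

¬S = ¬T = F
R → ¬S = T → F = F
Q → P = F → F = T
(R → ¬S) ↔ (Q → P) = F ↔ T = F
S ↓ P = T ↓ F = F
(S ↓ P) ↔ R = F ↔ T = F
((R → ¬S) ↔ (Q → P)) ⊕ ((S ↓ P) ↔ R) = F ⊕ F = F
So Statement 2 is false.

Statement 3: This is (¬Q ∨ (R ∧ S)) ∨ (P ⊕ (P ↓ ¬R)).

¬Q = ¬F = T
R ∧ S = T ∧ T = T
¬Q ∨ (R ∧ S) = T ∨ T = T
¬R = ¬T = F
P ↓ ¬R = F ↓ F = T
P ⊕ (P ↓ ¬R) = F ⊕ T = T
(¬Q ∨ (R ∧ S)) ∨ (P ⊕ (P ↓ ¬R)) = T ∨ T = T
Hence Statement 3 is true.

True statements: 1 (Statement 3).

1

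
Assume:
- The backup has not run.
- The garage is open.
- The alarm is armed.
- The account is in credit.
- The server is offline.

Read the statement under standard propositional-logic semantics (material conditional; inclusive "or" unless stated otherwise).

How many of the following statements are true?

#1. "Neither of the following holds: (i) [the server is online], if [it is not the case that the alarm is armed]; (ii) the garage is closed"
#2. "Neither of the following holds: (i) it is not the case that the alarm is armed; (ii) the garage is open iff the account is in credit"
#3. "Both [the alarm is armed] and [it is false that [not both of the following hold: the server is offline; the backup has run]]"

0

Let R = "the alarm is armed" (T), U = "the server is online" (F), Q = "the garage is closed" (F), S = "the account is overdrawn" (F), P = "the backup has run" (F).

#1: This is (~R -> U) nor Q.

~R = ~T = F
~R -> U = F -> F = T
(~R -> U) nor Q = T nor F = F
Thus #1 is false.

#2: Formalization: ~R nor (~Q <-> ~S)

~R = ~T = F
~Q = ~F = T
~S = ~F = T
~Q <-> ~S = T <-> T = T
~R nor (~Q <-> ~S) = F nor T = F
Hence #2 is false.

#3: In symbols: R & ~(~U nand P)

~U = ~F = T
~U nand P = T nand F = T
~(~U nand P) = ~T = F
R & ~(~U nand P) = T & F = F
So #3 is false.

True statements: 0 (none).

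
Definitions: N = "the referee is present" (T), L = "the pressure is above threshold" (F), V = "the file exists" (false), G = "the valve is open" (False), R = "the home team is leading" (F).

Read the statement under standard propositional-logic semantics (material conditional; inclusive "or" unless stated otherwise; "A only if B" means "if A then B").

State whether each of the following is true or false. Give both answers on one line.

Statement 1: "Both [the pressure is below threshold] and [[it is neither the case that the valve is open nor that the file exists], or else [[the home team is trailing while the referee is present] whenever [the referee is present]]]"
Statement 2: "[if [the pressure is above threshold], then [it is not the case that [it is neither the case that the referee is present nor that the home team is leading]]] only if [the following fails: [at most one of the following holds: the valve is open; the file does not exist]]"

Statement 1: Parsed as not L and ((G nor V) or (N -> (not R and N)))

not L = not False = True
G nor V = False nor False = True
not R = not False = True
not R and N = True and True = True
N -> (not R and N) = True -> True = True
(G nor V) or (N -> (not R and N)) = True or True = True
not L and ((G nor V) or (N -> (not R and N))) = True and True = True
So Statement 1 is true.

Statement 2: Parsed as (L -> not (N nor R)) -> not (G nand not V)

N nor R = True nor False = False
not (N nor R) = not False = True
L -> not (N nor R) = False -> True = True
not V = not False = True
G nand not V = False nand True = True
not (G nand not V) = not True = False
(L -> not (N nor R)) -> not (G nand not V) = True -> False = False
Thus Statement 2 is false.

Statement 1 true; Statement 2 false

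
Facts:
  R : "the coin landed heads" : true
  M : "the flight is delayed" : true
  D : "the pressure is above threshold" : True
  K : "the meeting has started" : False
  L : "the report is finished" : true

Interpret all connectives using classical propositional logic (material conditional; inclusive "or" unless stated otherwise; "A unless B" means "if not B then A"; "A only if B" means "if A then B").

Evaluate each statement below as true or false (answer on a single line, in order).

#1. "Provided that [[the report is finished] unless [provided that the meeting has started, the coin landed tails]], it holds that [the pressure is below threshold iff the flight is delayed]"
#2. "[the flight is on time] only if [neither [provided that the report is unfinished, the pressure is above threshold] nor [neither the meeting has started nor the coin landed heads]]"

#1: Formalization: (L ∨ (K → ¬R)) → (¬D ↔ M)

¬R = ¬T = F
K → ¬R = F → F = T
L ∨ (K → ¬R) = T ∨ T = T
¬D = ¬T = F
¬D ↔ M = F ↔ T = F
(L ∨ (K → ¬R)) → (¬D ↔ M) = T → F = F
So #1 is false.

#2: This is ¬M → ((¬L → D) ↓ (K ↓ R)).

¬M = ¬T = F
¬L = ¬T = F
¬L → D = F → T = T
K ↓ R = F ↓ T = F
(¬L → D) ↓ (K ↓ R) = T ↓ F = F
¬M → ((¬L → D) ↓ (K ↓ R)) = F → F = T
Thus #2 is true.

#1 false / #2 true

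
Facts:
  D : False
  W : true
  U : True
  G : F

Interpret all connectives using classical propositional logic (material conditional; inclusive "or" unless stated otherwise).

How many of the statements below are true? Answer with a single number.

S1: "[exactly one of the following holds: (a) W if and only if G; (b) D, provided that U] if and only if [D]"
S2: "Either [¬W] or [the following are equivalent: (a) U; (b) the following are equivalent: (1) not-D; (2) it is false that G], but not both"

2

S1: This is ((W iff G) xor (U -> D)) iff D.

W iff G = True iff False = False
U -> D = True -> False = False
(W iff G) xor (U -> D) = False xor False = False
((W iff G) xor (U -> D)) iff D = False iff False = True
So S1 is true.

S2: Formalization: not W xor (U iff (not D iff not G))

not W = not True = False
not D = not False = True
not G = not False = True
not D iff not G = True iff True = True
U iff (not D iff not G) = True iff True = True
not W xor (U iff (not D iff not G)) = False xor True = True
So S2 is true.

Count: 2.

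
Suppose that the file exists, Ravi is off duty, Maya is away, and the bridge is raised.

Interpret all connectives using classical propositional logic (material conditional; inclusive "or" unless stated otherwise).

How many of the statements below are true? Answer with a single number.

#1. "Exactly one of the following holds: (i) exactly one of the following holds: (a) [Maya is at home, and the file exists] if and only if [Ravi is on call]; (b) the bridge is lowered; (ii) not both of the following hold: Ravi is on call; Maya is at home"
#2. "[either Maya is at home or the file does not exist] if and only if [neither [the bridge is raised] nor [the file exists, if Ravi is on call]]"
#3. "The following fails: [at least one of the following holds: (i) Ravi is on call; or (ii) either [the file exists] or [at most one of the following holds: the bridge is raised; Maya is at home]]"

1

Let R = "Maya is at home" (F), P = "the file exists" (T), Q = "Ravi is on call" (F), S = "the bridge is raised" (T).

#1: Formalization: (((R ∧ P) ↔ Q) ⊕ ¬S) ⊕ (Q ↑ R)

R ∧ P = F ∧ T = F
(R ∧ P) ↔ Q = F ↔ F = T
¬S = ¬T = F
((R ∧ P) ↔ Q) ⊕ ¬S = T ⊕ F = T
Q ↑ R = F ↑ F = T
(((R ∧ P) ↔ Q) ⊕ ¬S) ⊕ (Q ↑ R) = T ⊕ T = F
Hence #1 is false.

#2: Formalization: (R ∨ ¬P) ↔ (S ↓ (Q → P))

¬P = ¬T = F
R ∨ ¬P = F ∨ F = F
Q → P = F → T = T
S ↓ (Q → P) = T ↓ T = F
(R ∨ ¬P) ↔ (S ↓ (Q → P)) = F ↔ F = T
So #2 is true.

#3: Formalization: ¬(Q ∨ (P ∨ (S ↑ R)))

S ↑ R = T ↑ F = T
P ∨ (S ↑ R) = T ∨ T = T
Q ∨ (P ∨ (S ↑ R)) = F ∨ T = T
¬(Q ∨ (P ∨ (S ↑ R))) = ¬T = F
Hence #3 is false.

Count: 1.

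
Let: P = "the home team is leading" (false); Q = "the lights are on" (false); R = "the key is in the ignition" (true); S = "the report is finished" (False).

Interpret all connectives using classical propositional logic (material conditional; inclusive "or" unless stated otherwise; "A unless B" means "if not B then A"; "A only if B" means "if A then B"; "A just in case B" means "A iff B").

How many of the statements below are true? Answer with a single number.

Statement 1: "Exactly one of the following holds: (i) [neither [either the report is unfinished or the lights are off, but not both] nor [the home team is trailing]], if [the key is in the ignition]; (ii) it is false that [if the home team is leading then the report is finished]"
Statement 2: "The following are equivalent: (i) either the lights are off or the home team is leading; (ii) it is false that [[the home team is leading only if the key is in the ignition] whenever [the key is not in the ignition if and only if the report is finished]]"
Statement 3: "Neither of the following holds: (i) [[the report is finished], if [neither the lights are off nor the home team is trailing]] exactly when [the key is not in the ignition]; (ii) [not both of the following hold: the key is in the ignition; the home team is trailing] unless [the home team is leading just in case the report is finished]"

0

Statement 1: In symbols: (R -> ((~S xor ~Q) nor ~P)) xor ~(P -> S)

~S = ~F = T
~Q = ~F = T
~S xor ~Q = T xor T = F
~P = ~F = T
(~S xor ~Q) nor ~P = F nor T = F
R -> ((~S xor ~Q) nor ~P) = T -> F = F
P -> S = F -> F = T
~(P -> S) = ~T = F
(R -> ((~S xor ~Q) nor ~P)) xor ~(P -> S) = F xor F = F
Thus Statement 1 is false.

Statement 2: This is (~Q | P) <-> ~((~R <-> S) -> (P -> R)).

~Q = ~F = T
~Q | P = T | F = T
~R = ~T = F
~R <-> S = F <-> F = T
P -> R = F -> T = T
(~R <-> S) -> (P -> R) = T -> T = T
~((~R <-> S) -> (P -> R)) = ~T = F
(~Q | P) <-> ~((~R <-> S) -> (P -> R)) = T <-> F = F
Hence Statement 2 is false.

Statement 3: In symbols: (((~Q nor ~P) -> S) <-> ~R) nor ((R nand ~P) | (P <-> S))

~Q = ~F = T
~P = ~F = T
~Q nor ~P = T nor T = F
(~Q nor ~P) -> S = F -> F = T
~R = ~T = F
((~Q nor ~P) -> S) <-> ~R = T <-> F = F
~P = ~F = T
R nand ~P = T nand T = F
P <-> S = F <-> F = T
(R nand ~P) | (P <-> S) = F | T = T
(((~Q nor ~P) -> S) <-> ~R) nor ((R nand ~P) | (P <-> S)) = F nor T = F
Thus Statement 3 is false.

Count: 0.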